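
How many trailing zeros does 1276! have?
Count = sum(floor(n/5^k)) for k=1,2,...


floor(1276/5) = 255
floor(1276/25) = 51
floor(1276/125) = 10
floor(1276/625) = 2
Total = 318

318 trailing zeros


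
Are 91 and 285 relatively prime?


Euclidean algorithm:
285 = 3 * 91 + 12
91 = 7 * 12 + 7
12 = 1 * 7 + 5
7 = 1 * 5 + 2
5 = 2 * 2 + 1
2 = 2 * 1 + 0
GCD(91, 285) = 1

Yes, coprime (GCD = 1)


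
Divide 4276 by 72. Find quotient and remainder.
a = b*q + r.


4276 = 72 * 59 + 28
Check: 4248 + 28 = 4276

q = 59, r = 28


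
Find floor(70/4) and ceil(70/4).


70/4 = 17.5000
floor = 17
ceil = 18

floor = 17, ceil = 18


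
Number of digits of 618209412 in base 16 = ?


618209412 in base 16 = 24D92084
Number of digits = 8

8 digits (base 16)


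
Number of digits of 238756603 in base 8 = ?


238756603 in base 8 = 1616621373
Number of digits = 10

10 digits (base 8)


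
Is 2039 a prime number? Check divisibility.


Check divisors up to sqrt(2039) = 45.1553
No divisors found.
2039 is prime.

Yes, 2039 is prime


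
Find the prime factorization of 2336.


2336 / 2 = 1168
1168 / 2 = 584
584 / 2 = 292
292 / 2 = 146
146 / 2 = 73
73 / 73 = 1
2336 = 2^5 × 73


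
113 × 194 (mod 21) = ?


113 × 194 = 21922
21922 mod 21 = 19


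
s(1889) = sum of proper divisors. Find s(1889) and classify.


Proper divisors: 1
Sum = 1 = 1
1 < 1889 → deficient

s(1889) = 1 (deficient)


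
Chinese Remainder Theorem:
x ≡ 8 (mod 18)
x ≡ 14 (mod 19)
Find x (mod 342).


M = 18*19 = 342
M1 = M/18 = 19, M2 = M/19 = 18
M1^(-1) mod 18 = 1, M2^(-1) mod 19 = 18
x = 8*19*1 + 14*18*18 = 4688
4688 mod 342 = 242
Check: 242 mod 18 = 8 ✓, 242 mod 19 = 14 ✓

x ≡ 242 (mod 342)


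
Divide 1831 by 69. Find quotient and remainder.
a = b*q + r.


1831 = 69 * 26 + 37
Check: 1794 + 37 = 1831

q = 26, r = 37


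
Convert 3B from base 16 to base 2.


3B (base 16) = 59 (decimal)
59 (decimal) = 111011 (base 2)


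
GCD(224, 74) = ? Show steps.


224 = 3 * 74 + 2
74 = 37 * 2 + 0
GCD = 2


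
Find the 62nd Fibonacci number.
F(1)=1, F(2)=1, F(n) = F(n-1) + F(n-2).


Sequence: 1, 1, 2, 3, 5, 8, 13, 21, 34, 55, 89, 144, 233, 377, 610, 987, 1597, 2584, 4181, 6765, 10946, 17711, 28657, 46368, 75025, 121393, 196418, 317811, 514229, 832040, 1346269, 2178309, 3524578, 5702887, 9227465, 14930352, 24157817, 39088169, 63245986, 102334155, 165580141, 267914296, 433494437, 701408733, 1134903170, 1836311903, 2971215073, 4807526976, 7778742049, 12586269025, 20365011074, 32951280099, 53316291173, 86267571272, 139583862445, 225851433717, 365435296162, 591286729879, 956722026041, 1548008755920, 2504730781961, 4052739537881
F(62) = 4052739537881


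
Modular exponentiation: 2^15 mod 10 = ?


2^1 mod 10 = 2
2^2 mod 10 = 4
2^3 mod 10 = 8
2^4 mod 10 = 6
2^5 mod 10 = 2
2^6 mod 10 = 4
2^7 mod 10 = 8
2^8 mod 10 = 6
2^9 mod 10 = 2
2^10 mod 10 = 4
2^11 mod 10 = 8
2^12 mod 10 = 6
2^13 mod 10 = 2
2^14 mod 10 = 4
2^15 mod 10 = 8


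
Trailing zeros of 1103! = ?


floor(1103/5) = 220
floor(1103/25) = 44
floor(1103/125) = 8
floor(1103/625) = 1
Total = 273

273 trailing zeros


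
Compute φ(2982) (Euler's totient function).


2982 = 2 × 3 × 7 × 71
Prime factors: 2, 3, 7, 71
φ(2982) = 2982 × (1-1/2) × (1-1/3) × (1-1/7) × (1-1/71)
= 2982 × 1/2 × 2/3 × 6/7 × 70/71 = 840

φ(2982) = 840


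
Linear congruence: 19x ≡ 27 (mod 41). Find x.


GCD(19, 41) = 1, unique solution
a^(-1) mod 41 = 13
x = 13 * 27 mod 41 = 23

x ≡ 23 (mod 41)


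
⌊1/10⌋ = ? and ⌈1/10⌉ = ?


1/10 = 0.1000
floor = 0
ceil = 1

floor = 0, ceil = 1


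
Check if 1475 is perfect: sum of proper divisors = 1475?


Proper divisors of 1475: 1, 5, 25, 59, 295
Sum = 1 + 5 + 25 + 59 + 295 = 385

No, 1475 is not perfect (385 ≠ 1475)


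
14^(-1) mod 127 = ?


Use the extended Euclidean algorithm on (127, 14); each row r = 127*s + 14*t:
r=127, s=1, t=0
r=14, s=0, t=1
q=9: r=1, s=1, t=-9   [127*(1) + 14*(-9) = 1]
q=14: r=0, s=-14, t=127   [127*(-14) + 14*(127) = 0]
GCD = 1 with t = -9, so 14*(-9) ≡ 1 (mod 127)
Inverse = -9 mod 127 = 118
Check: 14 * 118 = 1652 ≡ 1 (mod 127)

14^(-1) ≡ 118 (mod 127)


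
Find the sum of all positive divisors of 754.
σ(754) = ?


Divisors of 754: 1, 2, 13, 26, 29, 58, 377, 754
Sum = 1 + 2 + 13 + 26 + 29 + 58 + 377 + 754 = 1260

σ(754) = 1260


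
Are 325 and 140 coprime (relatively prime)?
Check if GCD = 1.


Euclidean algorithm:
325 = 2 * 140 + 45
140 = 3 * 45 + 5
45 = 9 * 5 + 0
GCD(325, 140) = 5

No, not coprime (GCD = 5)


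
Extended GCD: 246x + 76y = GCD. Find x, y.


Tabular extended Euclidean (each row: r = 246*s + 76*t):
r=246, s=1, t=0
r=76, s=0, t=1
q=3: r=18, s=1, t=-3   [246*(1) + 76*(-3) = 18]
q=4: r=4, s=-4, t=13   [246*(-4) + 76*(13) = 4]
q=4: r=2, s=17, t=-55   [246*(17) + 76*(-55) = 2]
q=2: r=0, s=-38, t=123   [246*(-38) + 76*(123) = 0]
GCD = 2; from the row with r=2: x=17, y=-55
Check: 246*(17) + 76*(-55) = 4182 - 4180 = 2

GCD = 2, x = 17, y = -55


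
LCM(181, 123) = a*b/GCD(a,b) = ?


GCD(181, 123) = 1
LCM = 181*123/1 = 22263/1 = 22263

LCM = 22263


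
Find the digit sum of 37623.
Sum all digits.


3 + 7 + 6 + 2 + 3 = 21


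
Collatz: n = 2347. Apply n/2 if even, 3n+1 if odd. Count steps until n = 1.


2347 → 7042 → 3521 → 10564 → 5282 → 2641 → 7924 → 3962 → 1981 → 5944 → 2972 → 1486 → 743 → 2230 → 1115 → 3346 → 1673 → 5020 → 2510 → 1255 → 3766 → 1883 → 5650 → 2825 → 8476 → 4238 → 2119 → 6358 → 3179 → 9538 → 4769 → 14308 → 7154 → 3577 → 10732 → 5366 → 2683 → 8050 → 4025 → 12076 → 6038 → 3019 → 9058 → 4529 → 13588 → 6794 → 3397 → 10192 → 5096 → 2548 → 1274 → 637 → 1912 → 956 → 478 → 239 → 718 → 359 → 1078 → 539 → 1618 → 809 → 2428 → 1214 → 607 → 1822 → 911 → 2734 → 1367 → 4102 → 2051 → 6154 → 3077 → 9232 → 4616 → 2308 → 1154 → 577 → 1732 → 866 → 433 → 1300 → 650 → 325 → 976 → 488 → 244 → 122 → 61 → 184 → 92 → 46 → 23 → 70 → 35 → 106 → 53 → 160 → 80 → 40 → 20 → 10 → 5 → 16 → 8 → 4 → 2 → 1
Total steps = 107

107 steps


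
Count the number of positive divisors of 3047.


3047 = 11^1 × 277^1
d(3047) = (1+1) × (1+1) = 4

4 divisors


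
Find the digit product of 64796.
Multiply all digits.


6 × 4 × 7 × 9 × 6 = 9072


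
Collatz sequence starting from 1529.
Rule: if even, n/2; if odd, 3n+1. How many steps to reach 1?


1529 → 4588 → 2294 → 1147 → 3442 → 1721 → 5164 → 2582 → 1291 → 3874 → 1937 → 5812 → 2906 → 1453 → 4360 → 2180 → 1090 → 545 → 1636 → 818 → 409 → 1228 → 614 → 307 → 922 → 461 → 1384 → 692 → 346 → 173 → 520 → 260 → 130 → 65 → 196 → 98 → 49 → 148 → 74 → 37 → 112 → 56 → 28 → 14 → 7 → 22 → 11 → 34 → 17 → 52 → 26 → 13 → 40 → 20 → 10 → 5 → 16 → 8 → 4 → 2 → 1
Total steps = 60

60 steps


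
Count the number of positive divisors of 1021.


1021 = 1021^1
d(1021) = (1+1) = 2

2 divisors


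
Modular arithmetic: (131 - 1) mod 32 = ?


131 - 1 = 130
130 mod 32 = 2


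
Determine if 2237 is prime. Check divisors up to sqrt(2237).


Check divisors up to sqrt(2237) = 47.2969
No divisors found.
2237 is prime.

Yes, 2237 is prime


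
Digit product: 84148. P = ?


8 × 4 × 1 × 4 × 8 = 1024


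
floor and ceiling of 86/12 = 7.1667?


86/12 = 7.1667
floor = 7
ceil = 8

floor = 7, ceil = 8


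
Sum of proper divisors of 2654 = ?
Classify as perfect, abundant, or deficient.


Proper divisors: 1, 2, 1327
Sum = 1 + 2 + 1327 = 1330
1330 < 2654 → deficient

s(2654) = 1330 (deficient)


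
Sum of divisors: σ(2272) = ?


Divisors of 2272: 1, 2, 4, 8, 16, 32, 71, 142, 284, 568, 1136, 2272
Sum = 1 + 2 + 4 + 8 + 16 + 32 + 71 + 142 + 284 + 568 + 1136 + 2272 = 4536

σ(2272) = 4536


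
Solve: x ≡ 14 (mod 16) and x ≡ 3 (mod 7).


M = 16*7 = 112
M1 = M/16 = 7, M2 = M/7 = 16
M1^(-1) mod 16 = 7, M2^(-1) mod 7 = 4
x = 14*7*7 + 3*16*4 = 878
878 mod 112 = 94
Check: 94 mod 16 = 14 ✓, 94 mod 7 = 3 ✓

x ≡ 94 (mod 112)


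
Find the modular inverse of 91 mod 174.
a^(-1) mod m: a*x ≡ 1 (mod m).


Use the extended Euclidean algorithm on (174, 91); each row r = 174*s + 91*t:
r=174, s=1, t=0
r=91, s=0, t=1
q=1: r=83, s=1, t=-1   [174*(1) + 91*(-1) = 83]
q=1: r=8, s=-1, t=2   [174*(-1) + 91*(2) = 8]
q=10: r=3, s=11, t=-21   [174*(11) + 91*(-21) = 3]
q=2: r=2, s=-23, t=44   [174*(-23) + 91*(44) = 2]
q=1: r=1, s=34, t=-65   [174*(34) + 91*(-65) = 1]
q=2: r=0, s=-91, t=174   [174*(-91) + 91*(174) = 0]
GCD = 1 with t = -65, so 91*(-65) ≡ 1 (mod 174)
Inverse = -65 mod 174 = 109
Check: 91 * 109 = 9919 ≡ 1 (mod 174)

91^(-1) ≡ 109 (mod 174)


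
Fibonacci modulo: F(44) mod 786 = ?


F(k) mod 786 for k=1..44:
1, 1, 2, 3, 5, 8, 13, 21, 34, 55, 89, 144, 233, 377, 610, 201, 25, 226, 251, 477, 728, 419, 361, 780, 355, 349, 704, 267, 185, 452, 637, 303, 154, 457, 611, 282, 107, 389, 496, 99, 595, 694, 503, 411
F(44) mod 786 = 411


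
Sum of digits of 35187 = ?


3 + 5 + 1 + 8 + 7 = 24


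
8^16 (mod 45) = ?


8^1 mod 45 = 8
8^2 mod 45 = 19
8^3 mod 45 = 17
8^4 mod 45 = 1
8^5 mod 45 = 8
8^6 mod 45 = 19
8^7 mod 45 = 17
8^8 mod 45 = 1
8^9 mod 45 = 8
8^10 mod 45 = 19
8^11 mod 45 = 17
8^12 mod 45 = 1
8^13 mod 45 = 8
8^14 mod 45 = 19
8^15 mod 45 = 17
8^16 mod 45 = 1


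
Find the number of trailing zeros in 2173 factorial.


floor(2173/5) = 434
floor(2173/25) = 86
floor(2173/125) = 17
floor(2173/625) = 3
Total = 540

540 trailing zeros


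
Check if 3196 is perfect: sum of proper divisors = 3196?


Proper divisors of 3196: 1, 2, 4, 17, 34, 47, 68, 94, 188, 799, 1598
Sum = 1 + 2 + 4 + 17 + 34 + 47 + 68 + 94 + 188 + 799 + 1598 = 2852

No, 3196 is not perfect (2852 ≠ 3196)


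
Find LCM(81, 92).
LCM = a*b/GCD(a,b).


GCD(81, 92) = 1
LCM = 81*92/1 = 7452/1 = 7452

LCM = 7452


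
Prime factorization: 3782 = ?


3782 / 2 = 1891
1891 / 31 = 61
61 / 61 = 1
3782 = 2 × 31 × 61


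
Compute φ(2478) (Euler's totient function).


2478 = 2 × 3 × 7 × 59
Prime factors: 2, 3, 7, 59
φ(2478) = 2478 × (1-1/2) × (1-1/3) × (1-1/7) × (1-1/59)
= 2478 × 1/2 × 2/3 × 6/7 × 58/59 = 696

φ(2478) = 696


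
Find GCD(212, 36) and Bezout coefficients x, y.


Tabular extended Euclidean (each row: r = 212*s + 36*t):
r=212, s=1, t=0
r=36, s=0, t=1
q=5: r=32, s=1, t=-5   [212*(1) + 36*(-5) = 32]
q=1: r=4, s=-1, t=6   [212*(-1) + 36*(6) = 4]
q=8: r=0, s=9, t=-53   [212*(9) + 36*(-53) = 0]
GCD = 4; from the row with r=4: x=-1, y=6
Check: 212*(-1) + 36*(6) = -212 + 216 = 4

GCD = 4, x = -1, y = 6


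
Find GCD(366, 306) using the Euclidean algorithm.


366 = 1 * 306 + 60
306 = 5 * 60 + 6
60 = 10 * 6 + 0
GCD = 6


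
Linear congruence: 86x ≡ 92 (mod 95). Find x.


GCD(86, 95) = 1, unique solution
a^(-1) mod 95 = 21
x = 21 * 92 mod 95 = 32

x ≡ 32 (mod 95)


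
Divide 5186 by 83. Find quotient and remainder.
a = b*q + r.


5186 = 83 * 62 + 40
Check: 5146 + 40 = 5186

q = 62, r = 40


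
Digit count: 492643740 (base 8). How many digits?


492643740 in base 8 = 3527222634
Number of digits = 10

10 digits (base 8)


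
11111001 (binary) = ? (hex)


11111001 (base 2) = 249 (decimal)
249 (decimal) = F9 (base 16)


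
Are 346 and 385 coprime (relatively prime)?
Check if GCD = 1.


Euclidean algorithm:
385 = 1 * 346 + 39
346 = 8 * 39 + 34
39 = 1 * 34 + 5
34 = 6 * 5 + 4
5 = 1 * 4 + 1
4 = 4 * 1 + 0
GCD(346, 385) = 1

Yes, coprime (GCD = 1)


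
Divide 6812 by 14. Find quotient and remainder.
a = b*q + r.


6812 = 14 * 486 + 8
Check: 6804 + 8 = 6812

q = 486, r = 8


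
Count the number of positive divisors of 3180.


3180 = 2^2 × 3^1 × 5^1 × 53^1
d(3180) = (2+1) × (1+1) × (1+1) × (1+1) = 24

24 divisors


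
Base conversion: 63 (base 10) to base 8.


63 (base 10) = 63 (decimal)
63 (decimal) = 77 (base 8)


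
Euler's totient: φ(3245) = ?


3245 = 5 × 11 × 59
Prime factors: 5, 11, 59
φ(3245) = 3245 × (1-1/5) × (1-1/11) × (1-1/59)
= 3245 × 4/5 × 10/11 × 58/59 = 2320

φ(3245) = 2320


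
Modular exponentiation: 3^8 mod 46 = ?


3^1 mod 46 = 3
3^2 mod 46 = 9
3^3 mod 46 = 27
3^4 mod 46 = 35
3^5 mod 46 = 13
3^6 mod 46 = 39
3^7 mod 46 = 25
3^8 mod 46 = 29


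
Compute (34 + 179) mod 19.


34 + 179 = 213
213 mod 19 = 4


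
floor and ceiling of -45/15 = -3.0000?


-45/15 = -3.0000
floor = -3
ceil = -3

floor = -3, ceil = -3


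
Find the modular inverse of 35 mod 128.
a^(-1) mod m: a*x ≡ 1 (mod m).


Use the extended Euclidean algorithm on (128, 35); each row r = 128*s + 35*t:
r=128, s=1, t=0
r=35, s=0, t=1
q=3: r=23, s=1, t=-3   [128*(1) + 35*(-3) = 23]
q=1: r=12, s=-1, t=4   [128*(-1) + 35*(4) = 12]
q=1: r=11, s=2, t=-7   [128*(2) + 35*(-7) = 11]
q=1: r=1, s=-3, t=11   [128*(-3) + 35*(11) = 1]
q=11: r=0, s=35, t=-128   [128*(35) + 35*(-128) = 0]
GCD = 1 with t = 11, so 35*(11) ≡ 1 (mod 128)
Inverse = 11 mod 128 = 11
Check: 35 * 11 = 385 ≡ 1 (mod 128)

35^(-1) ≡ 11 (mod 128)


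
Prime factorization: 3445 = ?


3445 / 5 = 689
689 / 13 = 53
53 / 53 = 1
3445 = 5 × 13 × 53


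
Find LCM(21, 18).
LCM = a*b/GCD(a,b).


GCD(21, 18) = 3
LCM = 21*18/3 = 378/3 = 126

LCM = 126


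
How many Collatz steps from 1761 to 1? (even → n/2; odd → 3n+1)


1761 → 5284 → 2642 → 1321 → 3964 → 1982 → 991 → 2974 → 1487 → 4462 → 2231 → 6694 → 3347 → 10042 → 5021 → 15064 → 7532 → 3766 → 1883 → 5650 → 2825 → 8476 → 4238 → 2119 → 6358 → 3179 → 9538 → 4769 → 14308 → 7154 → 3577 → 10732 → 5366 → 2683 → 8050 → 4025 → 12076 → 6038 → 3019 → 9058 → 4529 → 13588 → 6794 → 3397 → 10192 → 5096 → 2548 → 1274 → 637 → 1912 → 956 → 478 → 239 → 718 → 359 → 1078 → 539 → 1618 → 809 → 2428 → 1214 → 607 → 1822 → 911 → 2734 → 1367 → 4102 → 2051 → 6154 → 3077 → 9232 → 4616 → 2308 → 1154 → 577 → 1732 → 866 → 433 → 1300 → 650 → 325 → 976 → 488 → 244 → 122 → 61 → 184 → 92 → 46 → 23 → 70 → 35 → 106 → 53 → 160 → 80 → 40 → 20 → 10 → 5 → 16 → 8 → 4 → 2 → 1
Total steps = 104

104 steps


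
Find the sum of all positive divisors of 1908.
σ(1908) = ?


Divisors of 1908: 1, 2, 3, 4, 6, 9, 12, 18, 36, 53, 106, 159, 212, 318, 477, 636, 954, 1908
Sum = 1 + 2 + 3 + 4 + 6 + 9 + 12 + 18 + 36 + 53 + 106 + 159 + 212 + 318 + 477 + 636 + 954 + 1908 = 4914

σ(1908) = 4914


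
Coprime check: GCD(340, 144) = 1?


Euclidean algorithm:
340 = 2 * 144 + 52
144 = 2 * 52 + 40
52 = 1 * 40 + 12
40 = 3 * 12 + 4
12 = 3 * 4 + 0
GCD(340, 144) = 4

No, not coprime (GCD = 4)


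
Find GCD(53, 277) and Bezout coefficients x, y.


Tabular extended Euclidean (each row: r = 53*s + 277*t):
r=53, s=1, t=0
r=277, s=0, t=1
q=0: r=53, s=1, t=0   [53*(1) + 277*(0) = 53]
q=5: r=12, s=-5, t=1   [53*(-5) + 277*(1) = 12]
q=4: r=5, s=21, t=-4   [53*(21) + 277*(-4) = 5]
q=2: r=2, s=-47, t=9   [53*(-47) + 277*(9) = 2]
q=2: r=1, s=115, t=-22   [53*(115) + 277*(-22) = 1]
q=2: r=0, s=-277, t=53   [53*(-277) + 277*(53) = 0]
GCD = 1; from the row with r=1: x=115, y=-22
Check: 53*(115) + 277*(-22) = 6095 - 6094 = 1

GCD = 1, x = 115, y = -22


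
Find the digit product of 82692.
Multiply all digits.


8 × 2 × 6 × 9 × 2 = 1728


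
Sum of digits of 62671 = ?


6 + 2 + 6 + 7 + 1 = 22


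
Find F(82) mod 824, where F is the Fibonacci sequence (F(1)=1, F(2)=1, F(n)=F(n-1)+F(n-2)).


F(k) mod 824 for k=1..82:
1, 1, 2, 3, 5, 8, 13, 21, 34, 55, 89, 144, 233, 377, 610, 163, 773, 112, 61, 173, 234, 407, 641, 224, 41, 265, 306, 571, 53, 624, 677, 477, 330, 807, 313, 296, 609, 81, 690, 771, 637, 584, 397, 157, 554, 711, 441, 328, 769, 273, 218, 491, 709, 376, 261, 637, 74, 711, 785, 672, 633, 481, 290, 771, 237, 184, 421, 605, 202, 807, 185, 168, 353, 521, 50, 571, 621, 368, 165, 533, 698, 407
F(82) mod 824 = 407


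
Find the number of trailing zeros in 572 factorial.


floor(572/5) = 114
floor(572/25) = 22
floor(572/125) = 4
Total = 140

140 trailing zeros


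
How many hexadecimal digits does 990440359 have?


990440359 in base 16 = 3B08EBA7
Number of digits = 8

8 digits (base 16)


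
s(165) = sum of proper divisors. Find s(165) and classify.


Proper divisors: 1, 3, 5, 11, 15, 33, 55
Sum = 1 + 3 + 5 + 11 + 15 + 33 + 55 = 123
123 < 165 → deficient

s(165) = 123 (deficient)


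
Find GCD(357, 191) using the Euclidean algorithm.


357 = 1 * 191 + 166
191 = 1 * 166 + 25
166 = 6 * 25 + 16
25 = 1 * 16 + 9
16 = 1 * 9 + 7
9 = 1 * 7 + 2
7 = 3 * 2 + 1
2 = 2 * 1 + 0
GCD = 1


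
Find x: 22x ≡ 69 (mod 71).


GCD(22, 71) = 1, unique solution
a^(-1) mod 71 = 42
x = 42 * 69 mod 71 = 58

x ≡ 58 (mod 71)


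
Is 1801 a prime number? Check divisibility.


Check divisors up to sqrt(1801) = 42.4382
No divisors found.
1801 is prime.

Yes, 1801 is prime


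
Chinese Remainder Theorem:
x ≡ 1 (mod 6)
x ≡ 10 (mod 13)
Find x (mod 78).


M = 6*13 = 78
M1 = M/6 = 13, M2 = M/13 = 6
M1^(-1) mod 6 = 1, M2^(-1) mod 13 = 11
x = 1*13*1 + 10*6*11 = 673
673 mod 78 = 49
Check: 49 mod 6 = 1 ✓, 49 mod 13 = 10 ✓

x ≡ 49 (mod 78)


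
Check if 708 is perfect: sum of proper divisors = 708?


Proper divisors of 708: 1, 2, 3, 4, 6, 12, 59, 118, 177, 236, 354
Sum = 1 + 2 + 3 + 4 + 6 + 12 + 59 + 118 + 177 + 236 + 354 = 972

No, 708 is not perfect (972 ≠ 708)


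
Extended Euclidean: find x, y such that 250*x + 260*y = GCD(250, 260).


Tabular extended Euclidean (each row: r = 250*s + 260*t):
r=250, s=1, t=0
r=260, s=0, t=1
q=0: r=250, s=1, t=0   [250*(1) + 260*(0) = 250]
q=1: r=10, s=-1, t=1   [250*(-1) + 260*(1) = 10]
q=25: r=0, s=26, t=-25   [250*(26) + 260*(-25) = 0]
GCD = 10; from the row with r=10: x=-1, y=1
Check: 250*(-1) + 260*(1) = -250 + 260 = 10

GCD = 10, x = -1, y = 1


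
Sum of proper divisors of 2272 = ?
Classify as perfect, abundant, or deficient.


Proper divisors: 1, 2, 4, 8, 16, 32, 71, 142, 284, 568, 1136
Sum = 1 + 2 + 4 + 8 + 16 + 32 + 71 + 142 + 284 + 568 + 1136 = 2264
2264 < 2272 → deficient

s(2272) = 2264 (deficient)


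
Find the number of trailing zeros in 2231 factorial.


floor(2231/5) = 446
floor(2231/25) = 89
floor(2231/125) = 17
floor(2231/625) = 3
Total = 555

555 trailing zeros


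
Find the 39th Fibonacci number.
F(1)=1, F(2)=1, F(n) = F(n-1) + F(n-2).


Sequence: 1, 1, 2, 3, 5, 8, 13, 21, 34, 55, 89, 144, 233, 377, 610, 987, 1597, 2584, 4181, 6765, 10946, 17711, 28657, 46368, 75025, 121393, 196418, 317811, 514229, 832040, 1346269, 2178309, 3524578, 5702887, 9227465, 14930352, 24157817, 39088169, 63245986
F(39) = 63245986


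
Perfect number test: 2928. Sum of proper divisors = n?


Proper divisors of 2928: 1, 2, 3, 4, 6, 8, 12, 16, 24, 48, 61, 122, 183, 244, 366, 488, 732, 976, 1464
Sum = 1 + 2 + 3 + 4 + 6 + 8 + 12 + 16 + 24 + 48 + 61 + 122 + 183 + 244 + 366 + 488 + 732 + 976 + 1464 = 4760

No, 2928 is not perfect (4760 ≠ 2928)


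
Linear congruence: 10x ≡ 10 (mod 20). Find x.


GCD(10, 20) = 10 divides 10
Divide: 1x ≡ 1 (mod 2)
x ≡ 1 (mod 2)


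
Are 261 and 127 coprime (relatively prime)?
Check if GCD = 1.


Euclidean algorithm:
261 = 2 * 127 + 7
127 = 18 * 7 + 1
7 = 7 * 1 + 0
GCD(261, 127) = 1

Yes, coprime (GCD = 1)


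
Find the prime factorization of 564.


564 / 2 = 282
282 / 2 = 141
141 / 3 = 47
47 / 47 = 1
564 = 2^2 × 3 × 47


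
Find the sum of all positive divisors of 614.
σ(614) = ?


Divisors of 614: 1, 2, 307, 614
Sum = 1 + 2 + 307 + 614 = 924

σ(614) = 924


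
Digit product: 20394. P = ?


2 × 0 × 3 × 9 × 4 = 0


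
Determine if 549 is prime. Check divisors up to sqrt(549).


549 / 3 = 183 (exact division)
549 is NOT prime.

No, 549 is not prime


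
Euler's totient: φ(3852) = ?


3852 = 2^2 × 3^2 × 107
Prime factors: 2, 3, 107
φ(3852) = 3852 × (1-1/2) × (1-1/3) × (1-1/107)
= 3852 × 1/2 × 2/3 × 106/107 = 1272

φ(3852) = 1272


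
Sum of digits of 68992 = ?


6 + 8 + 9 + 9 + 2 = 34


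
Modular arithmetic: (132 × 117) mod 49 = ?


132 × 117 = 15444
15444 mod 49 = 9


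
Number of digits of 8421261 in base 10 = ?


8421261 has 7 digits in base 10
floor(log10(8421261)) + 1 = floor(6.9254) + 1 = 7

7 digits (base 10)


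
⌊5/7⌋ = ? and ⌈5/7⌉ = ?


5/7 = 0.7143
floor = 0
ceil = 1

floor = 0, ceil = 1


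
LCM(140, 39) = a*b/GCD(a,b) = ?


GCD(140, 39) = 1
LCM = 140*39/1 = 5460/1 = 5460

LCM = 5460


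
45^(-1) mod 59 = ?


Use the extended Euclidean algorithm on (59, 45); each row r = 59*s + 45*t:
r=59, s=1, t=0
r=45, s=0, t=1
q=1: r=14, s=1, t=-1   [59*(1) + 45*(-1) = 14]
q=3: r=3, s=-3, t=4   [59*(-3) + 45*(4) = 3]
q=4: r=2, s=13, t=-17   [59*(13) + 45*(-17) = 2]
q=1: r=1, s=-16, t=21   [59*(-16) + 45*(21) = 1]
q=2: r=0, s=45, t=-59   [59*(45) + 45*(-59) = 0]
GCD = 1 with t = 21, so 45*(21) ≡ 1 (mod 59)
Inverse = 21 mod 59 = 21
Check: 45 * 21 = 945 ≡ 1 (mod 59)

45^(-1) ≡ 21 (mod 59)


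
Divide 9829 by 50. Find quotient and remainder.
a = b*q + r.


9829 = 50 * 196 + 29
Check: 9800 + 29 = 9829

q = 196, r = 29


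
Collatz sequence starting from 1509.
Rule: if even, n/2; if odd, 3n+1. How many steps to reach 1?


1509 → 4528 → 2264 → 1132 → 566 → 283 → 850 → 425 → 1276 → 638 → 319 → 958 → 479 → 1438 → 719 → 2158 → 1079 → 3238 → 1619 → 4858 → 2429 → 7288 → 3644 → 1822 → 911 → 2734 → 1367 → 4102 → 2051 → 6154 → 3077 → 9232 → 4616 → 2308 → 1154 → 577 → 1732 → 866 → 433 → 1300 → 650 → 325 → 976 → 488 → 244 → 122 → 61 → 184 → 92 → 46 → 23 → 70 → 35 → 106 → 53 → 160 → 80 → 40 → 20 → 10 → 5 → 16 → 8 → 4 → 2 → 1
Total steps = 65

65 steps


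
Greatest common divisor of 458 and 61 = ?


458 = 7 * 61 + 31
61 = 1 * 31 + 30
31 = 1 * 30 + 1
30 = 30 * 1 + 0
GCD = 1


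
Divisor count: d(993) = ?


993 = 3^1 × 331^1
d(993) = (1+1) × (1+1) = 4

4 divisors


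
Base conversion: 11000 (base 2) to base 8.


11000 (base 2) = 24 (decimal)
24 (decimal) = 30 (base 8)


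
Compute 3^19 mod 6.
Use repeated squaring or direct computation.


3^1 mod 6 = 3
3^2 mod 6 = 3
3^3 mod 6 = 3
3^4 mod 6 = 3
3^5 mod 6 = 3
3^6 mod 6 = 3
3^7 mod 6 = 3
3^8 mod 6 = 3
3^9 mod 6 = 3
3^10 mod 6 = 3
3^11 mod 6 = 3
3^12 mod 6 = 3
3^13 mod 6 = 3
3^14 mod 6 = 3
3^15 mod 6 = 3
3^16 mod 6 = 3
3^17 mod 6 = 3
3^18 mod 6 = 3
3^19 mod 6 = 3


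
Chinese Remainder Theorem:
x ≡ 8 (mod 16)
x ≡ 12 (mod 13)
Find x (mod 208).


M = 16*13 = 208
M1 = M/16 = 13, M2 = M/13 = 16
M1^(-1) mod 16 = 5, M2^(-1) mod 13 = 9
x = 8*13*5 + 12*16*9 = 2248
2248 mod 208 = 168
Check: 168 mod 16 = 8 ✓, 168 mod 13 = 12 ✓

x ≡ 168 (mod 208)


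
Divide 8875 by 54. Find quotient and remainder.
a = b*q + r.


8875 = 54 * 164 + 19
Check: 8856 + 19 = 8875

q = 164, r = 19


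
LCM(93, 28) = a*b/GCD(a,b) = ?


GCD(93, 28) = 1
LCM = 93*28/1 = 2604/1 = 2604

LCM = 2604


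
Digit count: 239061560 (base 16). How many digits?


239061560 in base 16 = E3FCA38
Number of digits = 7

7 digits (base 16)


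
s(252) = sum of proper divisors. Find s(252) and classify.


Proper divisors: 1, 2, 3, 4, 6, 7, 9, 12, 14, 18, 21, 28, 36, 42, 63, 84, 126
Sum = 1 + 2 + 3 + 4 + 6 + 7 + 9 + 12 + 14 + 18 + 21 + 28 + 36 + 42 + 63 + 84 + 126 = 476
476 > 252 → abundant

s(252) = 476 (abundant)


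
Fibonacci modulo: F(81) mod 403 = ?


F(k) mod 403 for k=1..81:
1, 1, 2, 3, 5, 8, 13, 21, 34, 55, 89, 144, 233, 377, 207, 181, 388, 166, 151, 317, 65, 382, 44, 23, 67, 90, 157, 247, 1, 248, 249, 94, 343, 34, 377, 8, 385, 393, 375, 365, 337, 299, 233, 129, 362, 88, 47, 135, 182, 317, 96, 10, 106, 116, 222, 338, 157, 92, 249, 341, 187, 125, 312, 34, 346, 380, 323, 300, 220, 117, 337, 51, 388, 36, 21, 57, 78, 135, 213, 348, 158
F(81) mod 403 = 158


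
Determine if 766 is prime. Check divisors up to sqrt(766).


766 / 2 = 383 (exact division)
766 is NOT prime.

No, 766 is not prime


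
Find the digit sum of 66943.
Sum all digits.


6 + 6 + 9 + 4 + 3 = 28


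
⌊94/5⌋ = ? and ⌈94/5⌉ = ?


94/5 = 18.8000
floor = 18
ceil = 19

floor = 18, ceil = 19


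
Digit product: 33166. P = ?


3 × 3 × 1 × 6 × 6 = 324


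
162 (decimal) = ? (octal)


162 (base 10) = 162 (decimal)
162 (decimal) = 242 (base 8)


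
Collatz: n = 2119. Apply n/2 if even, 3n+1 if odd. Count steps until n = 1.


2119 → 6358 → 3179 → 9538 → 4769 → 14308 → 7154 → 3577 → 10732 → 5366 → 2683 → 8050 → 4025 → 12076 → 6038 → 3019 → 9058 → 4529 → 13588 → 6794 → 3397 → 10192 → 5096 → 2548 → 1274 → 637 → 1912 → 956 → 478 → 239 → 718 → 359 → 1078 → 539 → 1618 → 809 → 2428 → 1214 → 607 → 1822 → 911 → 2734 → 1367 → 4102 → 2051 → 6154 → 3077 → 9232 → 4616 → 2308 → 1154 → 577 → 1732 → 866 → 433 → 1300 → 650 → 325 → 976 → 488 → 244 → 122 → 61 → 184 → 92 → 46 → 23 → 70 → 35 → 106 → 53 → 160 → 80 → 40 → 20 → 10 → 5 → 16 → 8 → 4 → 2 → 1
Total steps = 81

81 steps


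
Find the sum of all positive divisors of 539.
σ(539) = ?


Divisors of 539: 1, 7, 11, 49, 77, 539
Sum = 1 + 7 + 11 + 49 + 77 + 539 = 684

σ(539) = 684


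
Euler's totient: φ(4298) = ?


4298 = 2 × 7 × 307
Prime factors: 2, 7, 307
φ(4298) = 4298 × (1-1/2) × (1-1/7) × (1-1/307)
= 4298 × 1/2 × 6/7 × 306/307 = 1836

φ(4298) = 1836


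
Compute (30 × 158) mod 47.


30 × 158 = 4740
4740 mod 47 = 40


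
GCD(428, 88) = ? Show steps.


428 = 4 * 88 + 76
88 = 1 * 76 + 12
76 = 6 * 12 + 4
12 = 3 * 4 + 0
GCD = 4


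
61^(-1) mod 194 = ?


Use the extended Euclidean algorithm on (194, 61); each row r = 194*s + 61*t:
r=194, s=1, t=0
r=61, s=0, t=1
q=3: r=11, s=1, t=-3   [194*(1) + 61*(-3) = 11]
q=5: r=6, s=-5, t=16   [194*(-5) + 61*(16) = 6]
q=1: r=5, s=6, t=-19   [194*(6) + 61*(-19) = 5]
q=1: r=1, s=-11, t=35   [194*(-11) + 61*(35) = 1]
q=5: r=0, s=61, t=-194   [194*(61) + 61*(-194) = 0]
GCD = 1 with t = 35, so 61*(35) ≡ 1 (mod 194)
Inverse = 35 mod 194 = 35
Check: 61 * 35 = 2135 ≡ 1 (mod 194)

61^(-1) ≡ 35 (mod 194)


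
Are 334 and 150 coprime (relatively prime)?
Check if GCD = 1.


Euclidean algorithm:
334 = 2 * 150 + 34
150 = 4 * 34 + 14
34 = 2 * 14 + 6
14 = 2 * 6 + 2
6 = 3 * 2 + 0
GCD(334, 150) = 2

No, not coprime (GCD = 2)


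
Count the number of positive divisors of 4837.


4837 = 7^1 × 691^1
d(4837) = (1+1) × (1+1) = 4

4 divisors


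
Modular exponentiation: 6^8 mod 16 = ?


6^1 mod 16 = 6
6^2 mod 16 = 4
6^3 mod 16 = 8
6^4 mod 16 = 0
6^5 mod 16 = 0
6^6 mod 16 = 0
6^7 mod 16 = 0
6^8 mod 16 = 0


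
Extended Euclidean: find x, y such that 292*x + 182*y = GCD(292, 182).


Tabular extended Euclidean (each row: r = 292*s + 182*t):
r=292, s=1, t=0
r=182, s=0, t=1
q=1: r=110, s=1, t=-1   [292*(1) + 182*(-1) = 110]
q=1: r=72, s=-1, t=2   [292*(-1) + 182*(2) = 72]
q=1: r=38, s=2, t=-3   [292*(2) + 182*(-3) = 38]
q=1: r=34, s=-3, t=5   [292*(-3) + 182*(5) = 34]
q=1: r=4, s=5, t=-8   [292*(5) + 182*(-8) = 4]
q=8: r=2, s=-43, t=69   [292*(-43) + 182*(69) = 2]
q=2: r=0, s=91, t=-146   [292*(91) + 182*(-146) = 0]
GCD = 2; from the row with r=2: x=-43, y=69
Check: 292*(-43) + 182*(69) = -12556 + 12558 = 2

GCD = 2, x = -43, y = 69


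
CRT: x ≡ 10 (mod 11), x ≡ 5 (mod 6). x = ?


M = 11*6 = 66
M1 = M/11 = 6, M2 = M/6 = 11
M1^(-1) mod 11 = 2, M2^(-1) mod 6 = 5
x = 10*6*2 + 5*11*5 = 395
395 mod 66 = 65
Check: 65 mod 11 = 10 ✓, 65 mod 6 = 5 ✓

x ≡ 65 (mod 66)


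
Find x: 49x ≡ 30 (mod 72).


GCD(49, 72) = 1, unique solution
a^(-1) mod 72 = 25
x = 25 * 30 mod 72 = 30

x ≡ 30 (mod 72)


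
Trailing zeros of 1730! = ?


floor(1730/5) = 346
floor(1730/25) = 69
floor(1730/125) = 13
floor(1730/625) = 2
Total = 430

430 trailing zeros


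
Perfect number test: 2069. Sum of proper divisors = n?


Proper divisors of 2069: 1
Sum = 1 = 1

No, 2069 is not perfect (1 ≠ 2069)


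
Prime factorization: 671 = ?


671 / 11 = 61
61 / 61 = 1
671 = 11 × 61


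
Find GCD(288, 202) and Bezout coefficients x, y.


Tabular extended Euclidean (each row: r = 288*s + 202*t):
r=288, s=1, t=0
r=202, s=0, t=1
q=1: r=86, s=1, t=-1   [288*(1) + 202*(-1) = 86]
q=2: r=30, s=-2, t=3   [288*(-2) + 202*(3) = 30]
q=2: r=26, s=5, t=-7   [288*(5) + 202*(-7) = 26]
q=1: r=4, s=-7, t=10   [288*(-7) + 202*(10) = 4]
q=6: r=2, s=47, t=-67   [288*(47) + 202*(-67) = 2]
q=2: r=0, s=-101, t=144   [288*(-101) + 202*(144) = 0]
GCD = 2; from the row with r=2: x=47, y=-67
Check: 288*(47) + 202*(-67) = 13536 - 13534 = 2

GCD = 2, x = 47, y = -67


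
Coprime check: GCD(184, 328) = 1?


Euclidean algorithm:
328 = 1 * 184 + 144
184 = 1 * 144 + 40
144 = 3 * 40 + 24
40 = 1 * 24 + 16
24 = 1 * 16 + 8
16 = 2 * 8 + 0
GCD(184, 328) = 8

No, not coprime (GCD = 8)


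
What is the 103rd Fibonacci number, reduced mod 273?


F(k) mod 273 for k=1..103:
1, 1, 2, 3, 5, 8, 13, 21, 34, 55, 89, 144, 233, 104, 64, 168, 232, 127, 86, 213, 26, 239, 265, 231, 223, 181, 131, 39, 170, 209, 106, 42, 148, 190, 65, 255, 47, 29, 76, 105, 181, 13, 194, 207, 128, 62, 190, 252, 169, 148, 44, 192, 236, 155, 118, 0, 118, 118, 236, 81, 44, 125, 169, 21, 190, 211, 128, 66, 194, 260, 181, 168, 76, 244, 47, 18, 65, 83, 148, 231, 106, 64, 170, 234, 131, 92, 223, 42, 265, 34, 26, 60, 86, 146, 232, 105, 64, 169, 233, 129, 89, 218, 34
F(103) mod 273 = 34


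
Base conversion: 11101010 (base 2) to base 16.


11101010 (base 2) = 234 (decimal)
234 (decimal) = EA (base 16)


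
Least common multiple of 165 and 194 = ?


GCD(165, 194) = 1
LCM = 165*194/1 = 32010/1 = 32010

LCM = 32010


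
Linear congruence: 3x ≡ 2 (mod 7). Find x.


GCD(3, 7) = 1, unique solution
a^(-1) mod 7 = 5
x = 5 * 2 mod 7 = 3

x ≡ 3 (mod 7)


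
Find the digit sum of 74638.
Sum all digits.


7 + 4 + 6 + 3 + 8 = 28


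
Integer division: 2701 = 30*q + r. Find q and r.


2701 = 30 * 90 + 1
Check: 2700 + 1 = 2701

q = 90, r = 1


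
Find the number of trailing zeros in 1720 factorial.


floor(1720/5) = 344
floor(1720/25) = 68
floor(1720/125) = 13
floor(1720/625) = 2
Total = 427

427 trailing zeros


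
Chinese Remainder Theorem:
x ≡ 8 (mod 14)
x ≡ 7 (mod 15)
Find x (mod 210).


M = 14*15 = 210
M1 = M/14 = 15, M2 = M/15 = 14
M1^(-1) mod 14 = 1, M2^(-1) mod 15 = 14
x = 8*15*1 + 7*14*14 = 1492
1492 mod 210 = 22
Check: 22 mod 14 = 8 ✓, 22 mod 15 = 7 ✓

x ≡ 22 (mod 210)


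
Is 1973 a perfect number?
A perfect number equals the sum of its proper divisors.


Proper divisors of 1973: 1
Sum = 1 = 1

No, 1973 is not perfect (1 ≠ 1973)


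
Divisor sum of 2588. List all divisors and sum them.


Divisors of 2588: 1, 2, 4, 647, 1294, 2588
Sum = 1 + 2 + 4 + 647 + 1294 + 2588 = 4536

σ(2588) = 4536


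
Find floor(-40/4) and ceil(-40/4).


-40/4 = -10.0000
floor = -10
ceil = -10

floor = -10, ceil = -10


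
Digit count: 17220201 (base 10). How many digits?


17220201 has 8 digits in base 10
floor(log10(17220201)) + 1 = floor(7.2360) + 1 = 8

8 digits (base 10)


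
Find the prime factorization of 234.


234 / 2 = 117
117 / 3 = 39
39 / 3 = 13
13 / 13 = 1
234 = 2 × 3^2 × 13


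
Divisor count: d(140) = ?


140 = 2^2 × 5^1 × 7^1
d(140) = (2+1) × (1+1) × (1+1) = 12

12 divisors


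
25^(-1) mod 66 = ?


Use the extended Euclidean algorithm on (66, 25); each row r = 66*s + 25*t:
r=66, s=1, t=0
r=25, s=0, t=1
q=2: r=16, s=1, t=-2   [66*(1) + 25*(-2) = 16]
q=1: r=9, s=-1, t=3   [66*(-1) + 25*(3) = 9]
q=1: r=7, s=2, t=-5   [66*(2) + 25*(-5) = 7]
q=1: r=2, s=-3, t=8   [66*(-3) + 25*(8) = 2]
q=3: r=1, s=11, t=-29   [66*(11) + 25*(-29) = 1]
q=2: r=0, s=-25, t=66   [66*(-25) + 25*(66) = 0]
GCD = 1 with t = -29, so 25*(-29) ≡ 1 (mod 66)
Inverse = -29 mod 66 = 37
Check: 25 * 37 = 925 ≡ 1 (mod 66)

25^(-1) ≡ 37 (mod 66)


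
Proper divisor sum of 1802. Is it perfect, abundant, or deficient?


Proper divisors: 1, 2, 17, 34, 53, 106, 901
Sum = 1 + 2 + 17 + 34 + 53 + 106 + 901 = 1114
1114 < 1802 → deficient

s(1802) = 1114 (deficient)


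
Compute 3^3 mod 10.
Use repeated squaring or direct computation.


3^1 mod 10 = 3
3^2 mod 10 = 9
3^3 mod 10 = 7


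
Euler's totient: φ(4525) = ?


4525 = 5^2 × 181
Prime factors: 5, 181
φ(4525) = 4525 × (1-1/5) × (1-1/181)
= 4525 × 4/5 × 180/181 = 3600

φ(4525) = 3600


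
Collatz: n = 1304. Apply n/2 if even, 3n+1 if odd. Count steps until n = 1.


1304 → 652 → 326 → 163 → 490 → 245 → 736 → 368 → 184 → 92 → 46 → 23 → 70 → 35 → 106 → 53 → 160 → 80 → 40 → 20 → 10 → 5 → 16 → 8 → 4 → 2 → 1
Total steps = 26

26 steps


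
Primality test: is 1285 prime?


1285 / 5 = 257 (exact division)
1285 is NOT prime.

No, 1285 is not prime


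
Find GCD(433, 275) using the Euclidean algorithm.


433 = 1 * 275 + 158
275 = 1 * 158 + 117
158 = 1 * 117 + 41
117 = 2 * 41 + 35
41 = 1 * 35 + 6
35 = 5 * 6 + 5
6 = 1 * 5 + 1
5 = 5 * 1 + 0
GCD = 1


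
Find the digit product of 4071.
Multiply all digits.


4 × 0 × 7 × 1 = 0


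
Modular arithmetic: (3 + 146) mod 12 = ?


3 + 146 = 149
149 mod 12 = 5


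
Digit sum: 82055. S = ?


8 + 2 + 0 + 5 + 5 = 20


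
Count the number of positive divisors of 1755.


1755 = 3^3 × 5^1 × 13^1
d(1755) = (3+1) × (1+1) × (1+1) = 16

16 divisors


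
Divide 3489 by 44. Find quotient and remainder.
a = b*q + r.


3489 = 44 * 79 + 13
Check: 3476 + 13 = 3489

q = 79, r = 13


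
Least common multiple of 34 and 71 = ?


GCD(34, 71) = 1
LCM = 34*71/1 = 2414/1 = 2414

LCM = 2414


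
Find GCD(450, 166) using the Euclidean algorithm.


450 = 2 * 166 + 118
166 = 1 * 118 + 48
118 = 2 * 48 + 22
48 = 2 * 22 + 4
22 = 5 * 4 + 2
4 = 2 * 2 + 0
GCD = 2


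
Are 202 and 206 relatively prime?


Euclidean algorithm:
206 = 1 * 202 + 4
202 = 50 * 4 + 2
4 = 2 * 2 + 0
GCD(202, 206) = 2

No, not coprime (GCD = 2)


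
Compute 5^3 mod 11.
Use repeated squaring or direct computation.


5^1 mod 11 = 5
5^2 mod 11 = 3
5^3 mod 11 = 4


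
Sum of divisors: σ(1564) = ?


Divisors of 1564: 1, 2, 4, 17, 23, 34, 46, 68, 92, 391, 782, 1564
Sum = 1 + 2 + 4 + 17 + 23 + 34 + 46 + 68 + 92 + 391 + 782 + 1564 = 3024

σ(1564) = 3024


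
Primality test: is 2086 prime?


2086 / 2 = 1043 (exact division)
2086 is NOT prime.

No, 2086 is not prime


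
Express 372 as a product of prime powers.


372 / 2 = 186
186 / 2 = 93
93 / 3 = 31
31 / 31 = 1
372 = 2^2 × 3 × 31


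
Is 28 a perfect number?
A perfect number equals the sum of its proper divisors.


Proper divisors of 28: 1, 2, 4, 7, 14
Sum = 1 + 2 + 4 + 7 + 14 = 28

Yes, 28 is perfect (28 = 28)


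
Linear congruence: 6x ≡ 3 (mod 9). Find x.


GCD(6, 9) = 3 divides 3
Divide: 2x ≡ 1 (mod 3)
x ≡ 2 (mod 3)


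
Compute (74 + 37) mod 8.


74 + 37 = 111
111 mod 8 = 7


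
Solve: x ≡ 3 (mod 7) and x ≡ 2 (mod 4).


M = 7*4 = 28
M1 = M/7 = 4, M2 = M/4 = 7
M1^(-1) mod 7 = 2, M2^(-1) mod 4 = 3
x = 3*4*2 + 2*7*3 = 66
66 mod 28 = 10
Check: 10 mod 7 = 3 ✓, 10 mod 4 = 2 ✓

x ≡ 10 (mod 28)


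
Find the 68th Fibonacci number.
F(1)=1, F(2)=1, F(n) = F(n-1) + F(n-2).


Sequence: 1, 1, 2, 3, 5, 8, 13, 21, 34, 55, 89, 144, 233, 377, 610, 987, 1597, 2584, 4181, 6765, 10946, 17711, 28657, 46368, 75025, 121393, 196418, 317811, 514229, 832040, 1346269, 2178309, 3524578, 5702887, 9227465, 14930352, 24157817, 39088169, 63245986, 102334155, 165580141, 267914296, 433494437, 701408733, 1134903170, 1836311903, 2971215073, 4807526976, 7778742049, 12586269025, 20365011074, 32951280099, 53316291173, 86267571272, 139583862445, 225851433717, 365435296162, 591286729879, 956722026041, 1548008755920, 2504730781961, 4052739537881, 6557470319842, 10610209857723, 17167680177565, 27777890035288, 44945570212853, 72723460248141
F(68) = 72723460248141


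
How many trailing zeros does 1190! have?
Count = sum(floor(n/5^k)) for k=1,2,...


floor(1190/5) = 238
floor(1190/25) = 47
floor(1190/125) = 9
floor(1190/625) = 1
Total = 295

295 trailing zeros


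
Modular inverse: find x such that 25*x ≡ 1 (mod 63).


Use the extended Euclidean algorithm on (63, 25); each row r = 63*s + 25*t:
r=63, s=1, t=0
r=25, s=0, t=1
q=2: r=13, s=1, t=-2   [63*(1) + 25*(-2) = 13]
q=1: r=12, s=-1, t=3   [63*(-1) + 25*(3) = 12]
q=1: r=1, s=2, t=-5   [63*(2) + 25*(-5) = 1]
q=12: r=0, s=-25, t=63   [63*(-25) + 25*(63) = 0]
GCD = 1 with t = -5, so 25*(-5) ≡ 1 (mod 63)
Inverse = -5 mod 63 = 58
Check: 25 * 58 = 1450 ≡ 1 (mod 63)

25^(-1) ≡ 58 (mod 63)


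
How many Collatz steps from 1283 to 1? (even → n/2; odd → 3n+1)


1283 → 3850 → 1925 → 5776 → 2888 → 1444 → 722 → 361 → 1084 → 542 → 271 → 814 → 407 → 1222 → 611 → 1834 → 917 → 2752 → 1376 → 688 → 344 → 172 → 86 → 43 → 130 → 65 → 196 → 98 → 49 → 148 → 74 → 37 → 112 → 56 → 28 → 14 → 7 → 22 → 11 → 34 → 17 → 52 → 26 → 13 → 40 → 20 → 10 → 5 → 16 → 8 → 4 → 2 → 1
Total steps = 52

52 steps


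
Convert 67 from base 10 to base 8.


67 (base 10) = 67 (decimal)
67 (decimal) = 103 (base 8)


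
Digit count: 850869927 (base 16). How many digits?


850869927 in base 16 = 32B73EA7
Number of digits = 8

8 digits (base 16)


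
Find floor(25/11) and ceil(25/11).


25/11 = 2.2727
floor = 2
ceil = 3

floor = 2, ceil = 3


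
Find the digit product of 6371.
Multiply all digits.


6 × 3 × 7 × 1 = 126


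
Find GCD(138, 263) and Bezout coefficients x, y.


Tabular extended Euclidean (each row: r = 138*s + 263*t):
r=138, s=1, t=0
r=263, s=0, t=1
q=0: r=138, s=1, t=0   [138*(1) + 263*(0) = 138]
q=1: r=125, s=-1, t=1   [138*(-1) + 263*(1) = 125]
q=1: r=13, s=2, t=-1   [138*(2) + 263*(-1) = 13]
q=9: r=8, s=-19, t=10   [138*(-19) + 263*(10) = 8]
q=1: r=5, s=21, t=-11   [138*(21) + 263*(-11) = 5]
q=1: r=3, s=-40, t=21   [138*(-40) + 263*(21) = 3]
q=1: r=2, s=61, t=-32   [138*(61) + 263*(-32) = 2]
q=1: r=1, s=-101, t=53   [138*(-101) + 263*(53) = 1]
q=2: r=0, s=263, t=-138   [138*(263) + 263*(-138) = 0]
GCD = 1; from the row with r=1: x=-101, y=53
Check: 138*(-101) + 263*(53) = -13938 + 13939 = 1

GCD = 1, x = -101, y = 53


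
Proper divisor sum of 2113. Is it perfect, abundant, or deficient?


Proper divisors: 1
Sum = 1 = 1
1 < 2113 → deficient

s(2113) = 1 (deficient)


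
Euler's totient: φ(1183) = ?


1183 = 7 × 13^2
Prime factors: 7, 13
φ(1183) = 1183 × (1-1/7) × (1-1/13)
= 1183 × 6/7 × 12/13 = 936

φ(1183) = 936


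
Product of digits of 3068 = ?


3 × 0 × 6 × 8 = 0


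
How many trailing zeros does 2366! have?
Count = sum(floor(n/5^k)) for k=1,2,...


floor(2366/5) = 473
floor(2366/25) = 94
floor(2366/125) = 18
floor(2366/625) = 3
Total = 588

588 trailing zeros


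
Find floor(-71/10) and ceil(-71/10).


-71/10 = -7.1000
floor = -8
ceil = -7

floor = -8, ceil = -7


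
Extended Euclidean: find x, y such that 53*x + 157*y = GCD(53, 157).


Tabular extended Euclidean (each row: r = 53*s + 157*t):
r=53, s=1, t=0
r=157, s=0, t=1
q=0: r=53, s=1, t=0   [53*(1) + 157*(0) = 53]
q=2: r=51, s=-2, t=1   [53*(-2) + 157*(1) = 51]
q=1: r=2, s=3, t=-1   [53*(3) + 157*(-1) = 2]
q=25: r=1, s=-77, t=26   [53*(-77) + 157*(26) = 1]
q=2: r=0, s=157, t=-53   [53*(157) + 157*(-53) = 0]
GCD = 1; from the row with r=1: x=-77, y=26
Check: 53*(-77) + 157*(26) = -4081 + 4082 = 1

GCD = 1, x = -77, y = 26
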